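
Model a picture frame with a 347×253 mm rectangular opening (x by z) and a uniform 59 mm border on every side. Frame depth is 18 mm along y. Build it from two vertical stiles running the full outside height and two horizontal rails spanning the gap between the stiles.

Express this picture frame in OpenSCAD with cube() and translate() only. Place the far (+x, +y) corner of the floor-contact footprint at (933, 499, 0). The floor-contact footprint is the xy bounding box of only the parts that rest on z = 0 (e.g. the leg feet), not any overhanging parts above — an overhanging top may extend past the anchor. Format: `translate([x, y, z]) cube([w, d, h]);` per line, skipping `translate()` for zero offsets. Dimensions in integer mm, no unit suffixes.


translate([468, 481, 0]) cube([59, 18, 371]);
translate([874, 481, 0]) cube([59, 18, 371]);
translate([527, 481, 0]) cube([347, 18, 59]);
translate([527, 481, 312]) cube([347, 18, 59]);


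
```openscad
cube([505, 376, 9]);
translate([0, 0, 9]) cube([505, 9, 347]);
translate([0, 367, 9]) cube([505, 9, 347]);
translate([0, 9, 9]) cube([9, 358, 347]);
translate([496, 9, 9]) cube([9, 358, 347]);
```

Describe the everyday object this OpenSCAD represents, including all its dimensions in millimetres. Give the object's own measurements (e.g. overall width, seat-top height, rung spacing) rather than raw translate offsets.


An open-topped rectangular box: outside dimensions 505×376×356 mm, with a uniform wall and base thickness of 9 mm. The base is a full 505×376 slab on the floor; four walls sit on top of the base. The front and back walls (the −y and +y sides) span the full width; the two side walls fit between them.


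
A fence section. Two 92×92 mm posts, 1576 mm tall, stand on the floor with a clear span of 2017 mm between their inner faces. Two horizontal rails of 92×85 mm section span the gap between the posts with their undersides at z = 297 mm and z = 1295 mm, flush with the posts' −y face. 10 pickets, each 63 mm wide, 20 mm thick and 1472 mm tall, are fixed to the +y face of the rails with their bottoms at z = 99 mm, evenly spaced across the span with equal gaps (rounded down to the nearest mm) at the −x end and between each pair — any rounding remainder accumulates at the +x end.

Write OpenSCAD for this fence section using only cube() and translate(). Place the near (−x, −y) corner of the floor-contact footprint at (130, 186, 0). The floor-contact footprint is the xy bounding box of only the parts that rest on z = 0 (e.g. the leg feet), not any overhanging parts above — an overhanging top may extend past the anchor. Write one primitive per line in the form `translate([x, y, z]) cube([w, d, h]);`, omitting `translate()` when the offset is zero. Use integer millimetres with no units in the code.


translate([130, 186, 0]) cube([92, 92, 1576]);
translate([2239, 186, 0]) cube([92, 92, 1576]);
translate([222, 186, 297]) cube([2017, 92, 85]);
translate([222, 186, 1295]) cube([2017, 92, 85]);
translate([348, 278, 99]) cube([63, 20, 1472]);
translate([537, 278, 99]) cube([63, 20, 1472]);
translate([726, 278, 99]) cube([63, 20, 1472]);
translate([915, 278, 99]) cube([63, 20, 1472]);
translate([1104, 278, 99]) cube([63, 20, 1472]);
translate([1293, 278, 99]) cube([63, 20, 1472]);
translate([1482, 278, 99]) cube([63, 20, 1472]);
translate([1671, 278, 99]) cube([63, 20, 1472]);
translate([1860, 278, 99]) cube([63, 20, 1472]);
translate([2049, 278, 99]) cube([63, 20, 1472]);


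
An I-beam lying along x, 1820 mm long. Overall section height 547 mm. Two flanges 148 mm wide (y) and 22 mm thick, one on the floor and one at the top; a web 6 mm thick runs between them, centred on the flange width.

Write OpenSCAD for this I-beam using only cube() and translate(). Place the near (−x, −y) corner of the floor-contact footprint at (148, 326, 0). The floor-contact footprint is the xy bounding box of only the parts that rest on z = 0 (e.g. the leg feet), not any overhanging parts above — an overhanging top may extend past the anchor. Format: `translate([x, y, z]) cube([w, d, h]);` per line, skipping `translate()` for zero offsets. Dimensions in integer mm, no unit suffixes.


translate([148, 326, 0]) cube([1820, 148, 22]);
translate([148, 397, 22]) cube([1820, 6, 503]);
translate([148, 326, 525]) cube([1820, 148, 22]);


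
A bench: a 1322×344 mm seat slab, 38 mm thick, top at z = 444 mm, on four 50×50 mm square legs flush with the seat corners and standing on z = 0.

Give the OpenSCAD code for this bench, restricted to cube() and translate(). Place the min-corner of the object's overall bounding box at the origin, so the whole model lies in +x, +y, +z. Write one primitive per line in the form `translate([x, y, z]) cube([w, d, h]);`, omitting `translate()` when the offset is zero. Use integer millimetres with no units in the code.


translate([0, 0, 406]) cube([1322, 344, 38]);
cube([50, 50, 406]);
translate([0, 294, 0]) cube([50, 50, 406]);
translate([1272, 0, 0]) cube([50, 50, 406]);
translate([1272, 294, 0]) cube([50, 50, 406]);


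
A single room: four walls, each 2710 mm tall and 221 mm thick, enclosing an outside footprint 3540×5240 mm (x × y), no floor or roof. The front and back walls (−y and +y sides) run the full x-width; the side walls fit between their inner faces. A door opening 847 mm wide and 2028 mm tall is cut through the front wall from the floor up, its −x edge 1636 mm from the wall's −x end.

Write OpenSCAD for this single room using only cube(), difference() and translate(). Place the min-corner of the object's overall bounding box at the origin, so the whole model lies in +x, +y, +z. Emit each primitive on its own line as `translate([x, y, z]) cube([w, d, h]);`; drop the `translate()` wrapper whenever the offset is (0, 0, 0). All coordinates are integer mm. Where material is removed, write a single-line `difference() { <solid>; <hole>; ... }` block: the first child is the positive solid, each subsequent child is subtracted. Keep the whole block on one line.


difference() { cube([3540, 221, 2710]); translate([1636, 0, 0]) cube([847, 221, 2028]); }
translate([0, 5019, 0]) cube([3540, 221, 2710]);
translate([0, 221, 0]) cube([221, 4798, 2710]);
translate([3319, 221, 0]) cube([221, 4798, 2710]);


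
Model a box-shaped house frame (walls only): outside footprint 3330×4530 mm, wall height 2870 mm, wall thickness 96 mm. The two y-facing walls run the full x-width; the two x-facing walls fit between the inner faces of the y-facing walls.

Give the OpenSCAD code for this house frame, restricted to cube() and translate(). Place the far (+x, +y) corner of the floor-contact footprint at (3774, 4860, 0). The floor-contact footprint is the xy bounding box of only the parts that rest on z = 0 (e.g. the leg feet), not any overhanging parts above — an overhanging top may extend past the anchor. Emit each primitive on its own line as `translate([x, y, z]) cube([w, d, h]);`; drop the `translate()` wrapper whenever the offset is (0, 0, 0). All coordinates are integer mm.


translate([444, 330, 0]) cube([3330, 96, 2870]);
translate([444, 4764, 0]) cube([3330, 96, 2870]);
translate([444, 426, 0]) cube([96, 4338, 2870]);
translate([3678, 426, 0]) cube([96, 4338, 2870]);


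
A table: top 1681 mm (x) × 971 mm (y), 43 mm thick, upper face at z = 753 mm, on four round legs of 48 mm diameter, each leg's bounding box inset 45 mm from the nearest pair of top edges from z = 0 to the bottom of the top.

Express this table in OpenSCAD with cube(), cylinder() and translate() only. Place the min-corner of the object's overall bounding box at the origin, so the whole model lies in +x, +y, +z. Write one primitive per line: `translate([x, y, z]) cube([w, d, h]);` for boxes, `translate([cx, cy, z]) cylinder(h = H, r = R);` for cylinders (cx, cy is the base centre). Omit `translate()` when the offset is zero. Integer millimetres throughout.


translate([0, 0, 710]) cube([1681, 971, 43]);
translate([69, 69, 0]) cylinder(h = 710, r = 24);
translate([1612, 69, 0]) cylinder(h = 710, r = 24);
translate([69, 902, 0]) cylinder(h = 710, r = 24);
translate([1612, 902, 0]) cylinder(h = 710, r = 24);


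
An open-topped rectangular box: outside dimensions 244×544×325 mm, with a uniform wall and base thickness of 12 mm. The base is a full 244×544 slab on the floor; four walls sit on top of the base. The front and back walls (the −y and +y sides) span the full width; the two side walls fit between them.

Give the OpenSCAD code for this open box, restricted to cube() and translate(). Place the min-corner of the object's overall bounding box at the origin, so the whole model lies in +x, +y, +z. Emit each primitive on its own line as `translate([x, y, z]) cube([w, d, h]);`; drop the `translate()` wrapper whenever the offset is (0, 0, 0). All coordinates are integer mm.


cube([244, 544, 12]);
translate([0, 0, 12]) cube([244, 12, 313]);
translate([0, 532, 12]) cube([244, 12, 313]);
translate([0, 12, 12]) cube([12, 520, 313]);
translate([232, 12, 12]) cube([12, 520, 313]);


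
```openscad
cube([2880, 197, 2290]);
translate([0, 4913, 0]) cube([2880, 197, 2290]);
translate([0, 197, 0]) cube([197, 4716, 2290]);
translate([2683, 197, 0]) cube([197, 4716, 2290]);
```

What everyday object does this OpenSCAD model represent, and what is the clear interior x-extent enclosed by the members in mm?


A house (or room) frame. The interior width is 2486 mm.

Four 2290 mm walls enclosing a rectangle with no floor or roof — a room or house frame. Outside width is 2880 mm and wall thickness is 197 mm, so the interior width is 2880 − 2 × 197 = 2486 mm.


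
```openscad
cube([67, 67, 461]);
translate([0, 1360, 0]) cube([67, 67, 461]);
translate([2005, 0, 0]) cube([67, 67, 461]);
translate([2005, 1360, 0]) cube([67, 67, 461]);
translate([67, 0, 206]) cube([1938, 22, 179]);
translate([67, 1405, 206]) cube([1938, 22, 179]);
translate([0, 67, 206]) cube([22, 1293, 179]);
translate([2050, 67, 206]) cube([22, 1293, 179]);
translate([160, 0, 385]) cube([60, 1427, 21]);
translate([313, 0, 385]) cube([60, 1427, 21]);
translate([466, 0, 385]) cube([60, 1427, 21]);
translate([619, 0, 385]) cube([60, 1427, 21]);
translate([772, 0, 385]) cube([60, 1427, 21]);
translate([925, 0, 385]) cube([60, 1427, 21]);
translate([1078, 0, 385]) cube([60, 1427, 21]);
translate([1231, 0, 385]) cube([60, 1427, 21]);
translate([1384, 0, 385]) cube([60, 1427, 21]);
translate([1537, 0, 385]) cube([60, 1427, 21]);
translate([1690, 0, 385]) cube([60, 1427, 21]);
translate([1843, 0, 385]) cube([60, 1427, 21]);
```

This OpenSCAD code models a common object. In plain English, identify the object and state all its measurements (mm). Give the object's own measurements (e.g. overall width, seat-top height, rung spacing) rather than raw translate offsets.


A bed frame 2072 mm long (x) by 1427 mm wide (y). Four 67×67 mm corner posts, 461 mm tall, at the corners of the footprint. Four rails of 22 mm thickness and 179 mm height run between adjacent posts with their undersides at z = 206 mm, their outer faces flush with the outside of the frame (the two x-running rails run between the posts' inner faces; the two y-running rails run between the posts' inner faces). 12 slats, each 60 mm wide (x) and 21 mm thick, lie across the top of the two x-running rails, running the full 1427 mm width of the frame in y; along x they sit between the end posts with a 93 mm gap after the −x posts and between neighbouring slats, leaving 102 mm before the +x posts.


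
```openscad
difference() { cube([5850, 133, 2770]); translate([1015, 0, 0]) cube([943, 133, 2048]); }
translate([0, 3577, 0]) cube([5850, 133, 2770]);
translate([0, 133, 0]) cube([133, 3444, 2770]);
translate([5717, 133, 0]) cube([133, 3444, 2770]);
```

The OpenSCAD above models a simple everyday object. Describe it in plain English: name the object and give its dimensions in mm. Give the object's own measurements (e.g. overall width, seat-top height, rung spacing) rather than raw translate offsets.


A single room: four walls, each 2770 mm tall and 133 mm thick, enclosing an outside footprint 5850×3710 mm (x × y), no floor or roof. The front and back walls (−y and +y sides) run the full x-width; the side walls fit between their inner faces. A door opening 943 mm wide and 2048 mm tall is cut through the front wall from the floor up, its −x edge 1015 mm from the wall's −x end.


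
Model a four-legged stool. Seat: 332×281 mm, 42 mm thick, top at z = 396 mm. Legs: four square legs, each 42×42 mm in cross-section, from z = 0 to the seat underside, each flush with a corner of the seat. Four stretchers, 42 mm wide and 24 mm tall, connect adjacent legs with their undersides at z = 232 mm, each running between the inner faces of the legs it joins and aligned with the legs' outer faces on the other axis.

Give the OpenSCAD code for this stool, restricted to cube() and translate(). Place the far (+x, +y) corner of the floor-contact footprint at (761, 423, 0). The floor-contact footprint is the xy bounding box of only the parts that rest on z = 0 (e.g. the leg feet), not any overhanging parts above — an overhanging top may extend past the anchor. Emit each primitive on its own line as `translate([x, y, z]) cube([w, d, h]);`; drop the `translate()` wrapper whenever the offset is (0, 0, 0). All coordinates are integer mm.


// leg_h = 396 - 42 = 354
// stretcher span = 332 - 2*42 = 248
translate([429, 142, 354]) cube([332, 281, 42]);
translate([429, 142, 0]) cube([42, 42, 354]);
translate([719, 142, 0]) cube([42, 42, 354]);
translate([429, 381, 0]) cube([42, 42, 354]);
translate([719, 381, 0]) cube([42, 42, 354]);
translate([471, 142, 232]) cube([248, 42, 24]);
translate([471, 381, 232]) cube([248, 42, 24]);
translate([429, 184, 232]) cube([42, 197, 24]);
translate([719, 184, 232]) cube([42, 197, 24]);


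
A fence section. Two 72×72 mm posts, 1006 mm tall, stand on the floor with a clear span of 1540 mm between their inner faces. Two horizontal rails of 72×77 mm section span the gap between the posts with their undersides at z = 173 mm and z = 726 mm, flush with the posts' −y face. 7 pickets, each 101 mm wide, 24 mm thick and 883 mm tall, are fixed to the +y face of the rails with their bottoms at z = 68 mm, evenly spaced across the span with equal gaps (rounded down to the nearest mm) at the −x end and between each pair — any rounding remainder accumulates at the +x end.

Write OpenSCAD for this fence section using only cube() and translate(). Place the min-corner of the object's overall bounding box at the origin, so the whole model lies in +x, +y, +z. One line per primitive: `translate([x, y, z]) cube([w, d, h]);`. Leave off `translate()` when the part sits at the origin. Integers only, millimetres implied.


cube([72, 72, 1006]);
translate([1612, 0, 0]) cube([72, 72, 1006]);
translate([72, 0, 173]) cube([1540, 72, 77]);
translate([72, 0, 726]) cube([1540, 72, 77]);
translate([176, 72, 68]) cube([101, 24, 883]);
translate([381, 72, 68]) cube([101, 24, 883]);
translate([586, 72, 68]) cube([101, 24, 883]);
translate([791, 72, 68]) cube([101, 24, 883]);
translate([996, 72, 68]) cube([101, 24, 883]);
translate([1201, 72, 68]) cube([101, 24, 883]);
translate([1406, 72, 68]) cube([101, 24, 883]);


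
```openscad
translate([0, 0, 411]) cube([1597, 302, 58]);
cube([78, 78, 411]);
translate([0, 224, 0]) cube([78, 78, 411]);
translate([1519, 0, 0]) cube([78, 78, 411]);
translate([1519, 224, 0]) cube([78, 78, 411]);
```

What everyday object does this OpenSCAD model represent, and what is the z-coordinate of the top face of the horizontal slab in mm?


A bench. The seat-top height is 469 mm.

A long slab on four corner posts — a bench. The slab sits at z = 411 with thickness 58, so the top is 411 + 58 = 469 mm.


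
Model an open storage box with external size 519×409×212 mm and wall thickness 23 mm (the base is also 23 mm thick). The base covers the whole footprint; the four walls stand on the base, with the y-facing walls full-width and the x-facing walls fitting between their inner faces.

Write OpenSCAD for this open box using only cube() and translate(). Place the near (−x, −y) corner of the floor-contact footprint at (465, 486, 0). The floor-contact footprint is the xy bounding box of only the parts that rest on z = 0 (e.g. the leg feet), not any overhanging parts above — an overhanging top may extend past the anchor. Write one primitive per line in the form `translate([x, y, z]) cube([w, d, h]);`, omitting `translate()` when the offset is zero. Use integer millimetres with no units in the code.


translate([465, 486, 0]) cube([519, 409, 23]);
translate([465, 486, 23]) cube([519, 23, 189]);
translate([465, 872, 23]) cube([519, 23, 189]);
translate([465, 509, 23]) cube([23, 363, 189]);
translate([961, 509, 23]) cube([23, 363, 189]);


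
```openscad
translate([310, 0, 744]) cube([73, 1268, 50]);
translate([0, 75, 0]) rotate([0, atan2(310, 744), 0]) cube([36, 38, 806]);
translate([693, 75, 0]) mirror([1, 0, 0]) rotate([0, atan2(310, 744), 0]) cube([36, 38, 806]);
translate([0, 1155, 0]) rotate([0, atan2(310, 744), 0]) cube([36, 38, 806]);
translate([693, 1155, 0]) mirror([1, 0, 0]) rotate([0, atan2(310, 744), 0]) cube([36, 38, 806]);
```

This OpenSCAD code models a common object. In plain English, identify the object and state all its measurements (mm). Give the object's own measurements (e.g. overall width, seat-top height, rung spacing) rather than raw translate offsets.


A sawhorse. A 73×1268×50 mm beam (x, y, z) sits on two A-frame leg pairs. Each pair is two raked legs of 36×38 mm section (38 mm along y) splaying symmetrically in x. Each leg rises 744 mm vertically over 310 mm of horizontal reach and is 806 mm long along its own axis. Every leg's outer bottom edge rests on the floor and its outer top edge meets a bottom edge of the beam — the left legs (tilting toward +x) meet the beam's −x bottom edge, the right legs (their mirror images, tilting toward −x) meet its +x bottom edge — so the leg tops tuck under the beam, the beam's underside is 744 mm above the floor, and the feet are 693 mm apart outside-to-outside with the beam centred between them. The two leg pairs are set in 75 mm from either end of the beam.


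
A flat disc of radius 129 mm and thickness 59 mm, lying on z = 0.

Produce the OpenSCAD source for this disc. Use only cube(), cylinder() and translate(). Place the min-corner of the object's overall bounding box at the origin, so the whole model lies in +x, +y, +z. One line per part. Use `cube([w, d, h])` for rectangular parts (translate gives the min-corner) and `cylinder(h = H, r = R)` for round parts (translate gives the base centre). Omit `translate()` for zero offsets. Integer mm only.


translate([129, 129, 0]) cylinder(h = 59, r = 129);


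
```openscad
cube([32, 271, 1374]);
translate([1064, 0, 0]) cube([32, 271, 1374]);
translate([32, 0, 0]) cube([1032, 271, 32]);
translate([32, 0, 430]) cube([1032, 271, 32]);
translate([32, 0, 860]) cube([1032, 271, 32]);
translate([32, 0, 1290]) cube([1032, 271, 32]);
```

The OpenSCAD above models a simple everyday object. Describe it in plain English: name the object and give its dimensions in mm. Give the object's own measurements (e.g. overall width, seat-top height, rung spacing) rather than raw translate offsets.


An open bookshelf. Two side panels, each 32 mm thick, 271 mm deep and 1374 mm tall, stand 1096 mm apart (outside-to-outside). Between them sit 4 shelves, each 32 mm thick and 271 mm deep, spanning the full gap between the sides. The bottom shelf rests on the floor (its underside at z = 0) and the clear gap between one shelf's top and the next shelf's underside is 398 mm.


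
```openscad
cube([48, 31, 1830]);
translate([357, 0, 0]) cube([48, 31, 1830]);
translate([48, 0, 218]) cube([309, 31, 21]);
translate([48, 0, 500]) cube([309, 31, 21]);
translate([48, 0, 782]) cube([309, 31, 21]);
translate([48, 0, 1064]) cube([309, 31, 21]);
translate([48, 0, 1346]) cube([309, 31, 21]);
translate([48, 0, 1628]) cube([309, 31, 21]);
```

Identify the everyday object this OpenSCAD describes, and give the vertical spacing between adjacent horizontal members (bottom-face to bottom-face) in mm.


A ladder. The rung spacing is 282 mm.

Two tall 48×31 posts with 6 short bars between them — a ladder. Adjacent rungs sit at z = 218 and z = 500, so the spacing is 500 − 218 = 282 mm.


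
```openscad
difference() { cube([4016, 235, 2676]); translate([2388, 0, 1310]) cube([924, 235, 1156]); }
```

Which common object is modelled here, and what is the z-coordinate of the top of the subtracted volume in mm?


A wall with a window opening. The window head height is 2466 mm.

A wall with a rectangular opening subtracted — a window. Sill at z = 1310, opening 1156 mm tall, so the head is at 1310 + 1156 = 2466 mm.


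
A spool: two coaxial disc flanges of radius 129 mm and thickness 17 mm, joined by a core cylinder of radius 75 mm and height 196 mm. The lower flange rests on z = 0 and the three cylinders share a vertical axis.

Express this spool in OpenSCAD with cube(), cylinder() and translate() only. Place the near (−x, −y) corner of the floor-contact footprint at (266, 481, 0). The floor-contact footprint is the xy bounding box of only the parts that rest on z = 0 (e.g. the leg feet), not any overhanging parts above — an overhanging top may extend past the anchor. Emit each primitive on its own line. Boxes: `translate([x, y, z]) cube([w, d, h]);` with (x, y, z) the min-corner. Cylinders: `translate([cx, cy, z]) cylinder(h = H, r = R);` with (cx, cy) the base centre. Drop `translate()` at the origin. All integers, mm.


translate([395, 610, 0]) cylinder(h = 17, r = 129);
translate([395, 610, 17]) cylinder(h = 196, r = 75);
translate([395, 610, 213]) cylinder(h = 17, r = 129);


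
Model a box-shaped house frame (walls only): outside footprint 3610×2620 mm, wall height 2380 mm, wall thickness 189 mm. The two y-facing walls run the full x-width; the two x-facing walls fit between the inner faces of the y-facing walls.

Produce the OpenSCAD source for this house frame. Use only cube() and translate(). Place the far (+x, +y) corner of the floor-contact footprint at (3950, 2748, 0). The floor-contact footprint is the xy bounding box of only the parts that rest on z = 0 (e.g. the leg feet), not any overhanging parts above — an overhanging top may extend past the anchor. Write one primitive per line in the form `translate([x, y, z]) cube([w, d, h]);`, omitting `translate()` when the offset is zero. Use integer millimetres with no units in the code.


translate([340, 128, 0]) cube([3610, 189, 2380]);
translate([340, 2559, 0]) cube([3610, 189, 2380]);
translate([340, 317, 0]) cube([189, 2242, 2380]);
translate([3761, 317, 0]) cube([189, 2242, 2380]);


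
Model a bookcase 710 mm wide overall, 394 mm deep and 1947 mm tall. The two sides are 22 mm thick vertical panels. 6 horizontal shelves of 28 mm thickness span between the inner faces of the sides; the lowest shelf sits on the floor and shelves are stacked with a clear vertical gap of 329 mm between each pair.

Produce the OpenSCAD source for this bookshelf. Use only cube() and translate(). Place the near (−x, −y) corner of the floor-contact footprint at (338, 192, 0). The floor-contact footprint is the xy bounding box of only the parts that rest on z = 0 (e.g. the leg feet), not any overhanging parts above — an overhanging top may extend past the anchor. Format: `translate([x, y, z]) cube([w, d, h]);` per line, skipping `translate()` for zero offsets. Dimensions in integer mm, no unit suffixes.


translate([338, 192, 0]) cube([22, 394, 1947]);
translate([1026, 192, 0]) cube([22, 394, 1947]);
translate([360, 192, 0]) cube([666, 394, 28]);
translate([360, 192, 357]) cube([666, 394, 28]);
translate([360, 192, 714]) cube([666, 394, 28]);
translate([360, 192, 1071]) cube([666, 394, 28]);
translate([360, 192, 1428]) cube([666, 394, 28]);
translate([360, 192, 1785]) cube([666, 394, 28]);


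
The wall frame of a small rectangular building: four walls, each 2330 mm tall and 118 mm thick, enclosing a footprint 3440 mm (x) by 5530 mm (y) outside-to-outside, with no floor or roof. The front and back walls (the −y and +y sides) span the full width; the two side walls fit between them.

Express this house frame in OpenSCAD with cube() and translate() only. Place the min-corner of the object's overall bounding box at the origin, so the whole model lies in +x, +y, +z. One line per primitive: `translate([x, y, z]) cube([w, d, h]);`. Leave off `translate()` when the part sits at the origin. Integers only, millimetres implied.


cube([3440, 118, 2330]);
translate([0, 5412, 0]) cube([3440, 118, 2330]);
translate([0, 118, 0]) cube([118, 5294, 2330]);
translate([3322, 118, 0]) cube([118, 5294, 2330]);


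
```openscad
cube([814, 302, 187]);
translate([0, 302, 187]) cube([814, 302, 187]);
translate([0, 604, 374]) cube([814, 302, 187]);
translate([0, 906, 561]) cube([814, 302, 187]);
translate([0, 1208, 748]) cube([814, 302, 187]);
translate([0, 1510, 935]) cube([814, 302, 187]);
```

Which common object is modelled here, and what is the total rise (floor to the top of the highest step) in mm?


A staircase. The total rise is 1122 mm.

6 identical blocks, each offset up and back from the previous — a staircase. Each step is 187 mm tall and there are 6 of them, so the total rise is 6 × 187 = 1122 mm.


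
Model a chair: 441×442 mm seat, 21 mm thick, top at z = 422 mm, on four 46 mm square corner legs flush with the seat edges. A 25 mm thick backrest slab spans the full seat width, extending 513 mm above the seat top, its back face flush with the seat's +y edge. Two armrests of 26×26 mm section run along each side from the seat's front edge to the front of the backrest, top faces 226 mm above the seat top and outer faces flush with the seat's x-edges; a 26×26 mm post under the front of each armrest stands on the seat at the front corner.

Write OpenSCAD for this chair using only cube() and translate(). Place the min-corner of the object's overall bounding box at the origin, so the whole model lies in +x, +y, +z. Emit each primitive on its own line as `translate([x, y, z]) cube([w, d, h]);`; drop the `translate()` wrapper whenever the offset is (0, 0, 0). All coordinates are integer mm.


translate([0, 0, 401]) cube([441, 442, 21]);
cube([46, 46, 401]);
translate([395, 0, 0]) cube([46, 46, 401]);
translate([0, 396, 0]) cube([46, 46, 401]);
translate([395, 396, 0]) cube([46, 46, 401]);
translate([0, 417, 422]) cube([441, 25, 513]);
translate([0, 0, 622]) cube([26, 417, 26]);
translate([415, 0, 622]) cube([26, 417, 26]);
translate([0, 0, 422]) cube([26, 26, 200]);
translate([415, 0, 422]) cube([26, 26, 200]);


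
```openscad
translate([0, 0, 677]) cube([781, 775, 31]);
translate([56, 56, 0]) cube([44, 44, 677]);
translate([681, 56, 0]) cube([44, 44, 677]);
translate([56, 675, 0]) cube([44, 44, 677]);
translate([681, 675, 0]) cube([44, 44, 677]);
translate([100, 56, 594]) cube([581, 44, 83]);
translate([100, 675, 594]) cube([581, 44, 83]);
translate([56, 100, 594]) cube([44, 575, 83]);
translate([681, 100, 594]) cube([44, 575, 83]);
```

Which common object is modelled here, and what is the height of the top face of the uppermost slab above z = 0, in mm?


A table. The table height is 708 mm.

A 781×775×31 slab sits at z = 677 on four 44 mm square posts — a table. The top surface is at 677 + 31 = 708 mm.


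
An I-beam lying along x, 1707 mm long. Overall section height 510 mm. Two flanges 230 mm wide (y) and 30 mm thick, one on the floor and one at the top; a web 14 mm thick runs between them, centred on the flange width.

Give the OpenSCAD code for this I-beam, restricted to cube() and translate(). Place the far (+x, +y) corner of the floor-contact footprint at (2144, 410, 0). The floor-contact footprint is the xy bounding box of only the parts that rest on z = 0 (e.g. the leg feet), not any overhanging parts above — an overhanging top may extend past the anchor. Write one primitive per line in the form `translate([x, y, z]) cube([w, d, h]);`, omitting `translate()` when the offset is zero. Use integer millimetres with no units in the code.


translate([437, 180, 0]) cube([1707, 230, 30]);
translate([437, 288, 30]) cube([1707, 14, 450]);
translate([437, 180, 480]) cube([1707, 230, 30]);


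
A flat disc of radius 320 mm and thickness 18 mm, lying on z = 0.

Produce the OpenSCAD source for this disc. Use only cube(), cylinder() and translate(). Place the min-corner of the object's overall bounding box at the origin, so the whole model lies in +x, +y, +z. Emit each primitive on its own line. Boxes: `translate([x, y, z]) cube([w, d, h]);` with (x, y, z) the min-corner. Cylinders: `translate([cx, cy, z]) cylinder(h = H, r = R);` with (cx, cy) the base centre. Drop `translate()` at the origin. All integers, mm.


translate([320, 320, 0]) cylinder(h = 18, r = 320);


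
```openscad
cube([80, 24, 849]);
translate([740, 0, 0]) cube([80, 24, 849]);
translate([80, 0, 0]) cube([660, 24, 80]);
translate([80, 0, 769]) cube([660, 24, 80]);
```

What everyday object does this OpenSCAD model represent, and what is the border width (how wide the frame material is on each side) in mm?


A picture frame. The border width is 80 mm.

Four thin pieces enclosing a rectangular opening — a picture frame. The two full-height stiles are 849 mm tall; the top rail sits at z = 769 and is 80 mm tall, so the border above the opening is 849 − 769 = 80 mm, matching the stile x-width.


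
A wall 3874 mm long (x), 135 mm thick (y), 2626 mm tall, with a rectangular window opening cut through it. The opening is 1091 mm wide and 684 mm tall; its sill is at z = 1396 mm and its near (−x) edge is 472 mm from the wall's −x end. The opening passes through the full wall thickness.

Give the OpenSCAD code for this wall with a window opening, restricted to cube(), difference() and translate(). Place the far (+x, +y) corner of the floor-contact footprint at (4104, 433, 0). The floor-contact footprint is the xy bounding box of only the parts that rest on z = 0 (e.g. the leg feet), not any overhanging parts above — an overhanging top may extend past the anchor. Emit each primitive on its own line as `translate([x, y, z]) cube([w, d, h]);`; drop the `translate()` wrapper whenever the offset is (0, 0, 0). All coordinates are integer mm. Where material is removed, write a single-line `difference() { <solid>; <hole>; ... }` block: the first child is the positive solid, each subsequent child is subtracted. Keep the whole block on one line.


difference() { translate([230, 298, 0]) cube([3874, 135, 2626]); translate([702, 298, 1396]) cube([1091, 135, 684]); }


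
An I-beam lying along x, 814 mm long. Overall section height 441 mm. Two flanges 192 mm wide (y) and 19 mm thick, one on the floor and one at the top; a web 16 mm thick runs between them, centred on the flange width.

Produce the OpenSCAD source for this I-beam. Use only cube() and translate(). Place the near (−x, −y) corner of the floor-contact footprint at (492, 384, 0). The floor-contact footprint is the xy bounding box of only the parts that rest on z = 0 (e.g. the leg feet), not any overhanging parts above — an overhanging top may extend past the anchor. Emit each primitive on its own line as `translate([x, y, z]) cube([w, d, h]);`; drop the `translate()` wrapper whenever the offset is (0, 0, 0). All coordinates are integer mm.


translate([492, 384, 0]) cube([814, 192, 19]);
translate([492, 472, 19]) cube([814, 16, 403]);
translate([492, 384, 422]) cube([814, 192, 19]);


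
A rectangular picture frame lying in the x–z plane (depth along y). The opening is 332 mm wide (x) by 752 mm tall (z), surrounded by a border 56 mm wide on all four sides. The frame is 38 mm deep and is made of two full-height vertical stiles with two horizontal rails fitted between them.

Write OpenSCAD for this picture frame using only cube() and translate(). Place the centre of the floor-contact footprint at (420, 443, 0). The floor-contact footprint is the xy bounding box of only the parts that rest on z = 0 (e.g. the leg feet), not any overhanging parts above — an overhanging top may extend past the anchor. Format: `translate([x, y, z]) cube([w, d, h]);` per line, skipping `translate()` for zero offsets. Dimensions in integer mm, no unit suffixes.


translate([198, 424, 0]) cube([56, 38, 864]);
translate([586, 424, 0]) cube([56, 38, 864]);
translate([254, 424, 0]) cube([332, 38, 56]);
translate([254, 424, 808]) cube([332, 38, 56]);


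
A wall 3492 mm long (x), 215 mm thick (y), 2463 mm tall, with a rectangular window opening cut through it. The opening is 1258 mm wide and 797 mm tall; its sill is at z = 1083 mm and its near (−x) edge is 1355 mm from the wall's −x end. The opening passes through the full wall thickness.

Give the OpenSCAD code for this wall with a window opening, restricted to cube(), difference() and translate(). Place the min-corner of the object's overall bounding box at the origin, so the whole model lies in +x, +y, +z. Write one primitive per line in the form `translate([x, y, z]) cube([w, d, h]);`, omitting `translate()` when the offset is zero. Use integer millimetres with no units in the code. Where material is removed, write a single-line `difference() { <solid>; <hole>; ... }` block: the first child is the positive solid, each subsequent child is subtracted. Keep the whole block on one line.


difference() { cube([3492, 215, 2463]); translate([1355, 0, 1083]) cube([1258, 215, 797]); }


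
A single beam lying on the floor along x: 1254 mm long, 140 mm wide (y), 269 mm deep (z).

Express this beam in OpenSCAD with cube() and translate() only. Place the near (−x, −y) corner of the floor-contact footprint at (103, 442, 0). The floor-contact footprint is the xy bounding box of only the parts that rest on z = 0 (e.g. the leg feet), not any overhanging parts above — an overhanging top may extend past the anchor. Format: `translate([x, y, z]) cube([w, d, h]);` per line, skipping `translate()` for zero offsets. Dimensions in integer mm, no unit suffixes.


translate([103, 442, 0]) cube([1254, 140, 269]);


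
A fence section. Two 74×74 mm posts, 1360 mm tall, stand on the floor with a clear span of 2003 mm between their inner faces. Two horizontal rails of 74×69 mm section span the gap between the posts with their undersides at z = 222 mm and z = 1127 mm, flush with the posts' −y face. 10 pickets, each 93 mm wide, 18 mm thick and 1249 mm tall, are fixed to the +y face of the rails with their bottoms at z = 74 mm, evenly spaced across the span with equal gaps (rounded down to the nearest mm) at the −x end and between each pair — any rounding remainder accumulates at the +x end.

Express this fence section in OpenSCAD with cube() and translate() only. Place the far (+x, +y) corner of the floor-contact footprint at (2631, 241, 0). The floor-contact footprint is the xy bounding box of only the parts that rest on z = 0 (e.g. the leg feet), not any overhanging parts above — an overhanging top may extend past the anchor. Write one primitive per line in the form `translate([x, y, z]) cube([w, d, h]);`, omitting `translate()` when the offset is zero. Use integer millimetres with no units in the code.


translate([480, 167, 0]) cube([74, 74, 1360]);
translate([2557, 167, 0]) cube([74, 74, 1360]);
translate([554, 167, 222]) cube([2003, 74, 69]);
translate([554, 167, 1127]) cube([2003, 74, 69]);
translate([651, 241, 74]) cube([93, 18, 1249]);
translate([841, 241, 74]) cube([93, 18, 1249]);
translate([1031, 241, 74]) cube([93, 18, 1249]);
translate([1221, 241, 74]) cube([93, 18, 1249]);
translate([1411, 241, 74]) cube([93, 18, 1249]);
translate([1601, 241, 74]) cube([93, 18, 1249]);
translate([1791, 241, 74]) cube([93, 18, 1249]);
translate([1981, 241, 74]) cube([93, 18, 1249]);
translate([2171, 241, 74]) cube([93, 18, 1249]);
translate([2361, 241, 74]) cube([93, 18, 1249]);


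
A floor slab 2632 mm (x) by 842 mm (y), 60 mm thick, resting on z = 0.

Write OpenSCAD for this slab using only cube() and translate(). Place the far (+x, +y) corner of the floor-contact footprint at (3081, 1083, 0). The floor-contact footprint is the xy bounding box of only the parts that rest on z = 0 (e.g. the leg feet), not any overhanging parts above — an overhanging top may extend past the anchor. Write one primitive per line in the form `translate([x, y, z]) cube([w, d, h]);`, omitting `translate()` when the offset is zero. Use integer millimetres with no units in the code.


translate([449, 241, 0]) cube([2632, 842, 60]);


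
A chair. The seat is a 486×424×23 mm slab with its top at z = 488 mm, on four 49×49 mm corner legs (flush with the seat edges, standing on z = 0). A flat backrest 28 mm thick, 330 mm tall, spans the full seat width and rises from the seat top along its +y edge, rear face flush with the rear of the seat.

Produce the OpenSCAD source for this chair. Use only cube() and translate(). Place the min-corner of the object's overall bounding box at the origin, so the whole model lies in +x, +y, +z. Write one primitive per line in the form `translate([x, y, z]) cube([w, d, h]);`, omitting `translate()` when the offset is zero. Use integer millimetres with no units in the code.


translate([0, 0, 465]) cube([486, 424, 23]);
cube([49, 49, 465]);
translate([437, 0, 0]) cube([49, 49, 465]);
translate([0, 375, 0]) cube([49, 49, 465]);
translate([437, 375, 0]) cube([49, 49, 465]);
translate([0, 396, 488]) cube([486, 28, 330]);


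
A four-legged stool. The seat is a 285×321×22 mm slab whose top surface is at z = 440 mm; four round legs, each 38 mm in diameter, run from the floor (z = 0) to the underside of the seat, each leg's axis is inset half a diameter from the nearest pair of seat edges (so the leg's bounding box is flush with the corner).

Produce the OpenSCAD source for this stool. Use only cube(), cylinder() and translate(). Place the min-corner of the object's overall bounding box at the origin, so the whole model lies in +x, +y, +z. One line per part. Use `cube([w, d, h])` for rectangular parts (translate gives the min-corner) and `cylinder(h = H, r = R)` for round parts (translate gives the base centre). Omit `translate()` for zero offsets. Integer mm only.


translate([0, 0, 418]) cube([285, 321, 22]);
translate([19, 19, 0]) cylinder(h = 418, r = 19);
translate([266, 19, 0]) cylinder(h = 418, r = 19);
translate([19, 302, 0]) cylinder(h = 418, r = 19);
translate([266, 302, 0]) cylinder(h = 418, r = 19);


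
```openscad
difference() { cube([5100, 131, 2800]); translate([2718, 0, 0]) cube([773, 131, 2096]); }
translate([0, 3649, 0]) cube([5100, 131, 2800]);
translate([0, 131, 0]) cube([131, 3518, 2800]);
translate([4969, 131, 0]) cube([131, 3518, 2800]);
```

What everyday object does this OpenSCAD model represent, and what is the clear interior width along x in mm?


A single room. The interior width is 4838 mm.

Four walls enclosing a rectangle with a door in the front wall — a room. Outside width 5100 minus two 131 mm walls gives 4838 mm.


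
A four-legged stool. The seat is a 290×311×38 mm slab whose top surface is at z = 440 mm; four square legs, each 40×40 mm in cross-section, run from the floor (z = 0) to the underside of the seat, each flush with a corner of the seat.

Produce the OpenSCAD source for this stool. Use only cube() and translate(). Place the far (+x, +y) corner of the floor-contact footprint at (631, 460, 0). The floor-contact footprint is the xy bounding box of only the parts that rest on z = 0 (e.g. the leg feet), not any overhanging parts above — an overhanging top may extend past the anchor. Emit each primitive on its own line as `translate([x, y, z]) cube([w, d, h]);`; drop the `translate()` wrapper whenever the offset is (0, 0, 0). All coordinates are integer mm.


translate([341, 149, 402]) cube([290, 311, 38]);
translate([341, 149, 0]) cube([40, 40, 402]);
translate([591, 149, 0]) cube([40, 40, 402]);
translate([341, 420, 0]) cube([40, 40, 402]);
translate([591, 420, 0]) cube([40, 40, 402]);


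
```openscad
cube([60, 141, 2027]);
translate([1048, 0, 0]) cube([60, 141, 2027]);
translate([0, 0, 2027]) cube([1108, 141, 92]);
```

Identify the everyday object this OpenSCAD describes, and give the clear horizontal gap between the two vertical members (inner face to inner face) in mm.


A door frame. The clear opening width is 988 mm.

Two 2027 mm tall posts with a header on top — a door frame. The left jamb is 60 mm wide at x = 0; the right jamb starts at x = 1048. The clear opening is 1048 − 60 = 988 mm.
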